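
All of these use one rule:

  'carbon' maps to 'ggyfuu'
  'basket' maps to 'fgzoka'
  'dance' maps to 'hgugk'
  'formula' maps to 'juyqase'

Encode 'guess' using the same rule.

kalwy

Shifts by position in carbon: pos 0: c→g (+4), pos 1: a→g (+6), pos 2: r→y (+7), pos 3: b→f (+4), pos 4: o→u (+6), pos 5: n→u (+7) — repeating every 3. It's a Vigenère-style cipher with numeric key [4,6,7]: position i shifts by key[i mod 3].
On guess: g+4=k, u+6=a, e+7=l, s+4=w, s+6=y.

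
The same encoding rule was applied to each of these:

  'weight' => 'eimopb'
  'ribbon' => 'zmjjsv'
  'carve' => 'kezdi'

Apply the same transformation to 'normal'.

The shift depends on letter class: consonant w→e is +8, but vowel e→i is +4. The rule splits by letter class: vowels +4, consonants +8.
For normal: n(cons)+8=v, o(vowel)+4=s, r(cons)+8=z, m(cons)+8=u, a(vowel)+4=e, l(cons)+8=t.

vszuet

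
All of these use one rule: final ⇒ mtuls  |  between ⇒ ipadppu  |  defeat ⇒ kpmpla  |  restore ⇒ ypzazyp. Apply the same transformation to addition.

The shift depends on letter class: consonant f→m is +7, but vowel i→t is +11. The rule splits by letter class: vowels +11, consonants +7.
Applying it to addition: a(vowel)+11=l, d(cons)+7=k, d(cons)+7=k, i(vowel)+11=t, t(cons)+7=a, i(vowel)+11=t, o(vowel)+11=z, n(cons)+7=u.

lkktatzu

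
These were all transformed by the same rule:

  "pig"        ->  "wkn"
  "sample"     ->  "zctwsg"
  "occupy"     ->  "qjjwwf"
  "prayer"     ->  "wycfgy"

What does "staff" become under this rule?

Vowels shift forward by 2 and consonants shift forward by 7.
On staff: s(cons)+7=z, t(cons)+7=a, a(vowel)+2=c, f(cons)+7=m, f(cons)+7=m.

zacmm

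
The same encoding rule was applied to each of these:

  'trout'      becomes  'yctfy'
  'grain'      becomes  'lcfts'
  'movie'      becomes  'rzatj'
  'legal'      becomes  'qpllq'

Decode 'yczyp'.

trunk

Shifts by position in trout: pos 0: t→y (+5), pos 1: r→c (+11), pos 2: o→t (+5), pos 3: u→f (+11) — repeating every 2. A repeating key of period 2 is used — shifts +5, +11 over and over.
Decoding yczyp: y−5=t, c−11=r, z−5=u, y−11=n, p−5=k.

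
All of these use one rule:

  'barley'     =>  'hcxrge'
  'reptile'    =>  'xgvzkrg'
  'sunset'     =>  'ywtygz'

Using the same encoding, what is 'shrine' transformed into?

ynxktg

The shift depends on letter class: consonant b→h is +6, but vowel a→c is +2. The rule splits by letter class: vowels +2, consonants +6.
For shrine: s(cons)+6=y, h(cons)+6=n, r(cons)+6=x, i(vowel)+2=k, n(cons)+6=t, e(vowel)+2=g.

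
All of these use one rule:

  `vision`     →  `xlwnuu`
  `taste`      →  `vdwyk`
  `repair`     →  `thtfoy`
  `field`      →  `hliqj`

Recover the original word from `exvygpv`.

curtain

Letter i (0-indexed) is shifted by i+2, so successive shifts are 2, 3, 4, ….
Reversing it on exvygpv: e−2=c, x−3=u, v−4=r, y−5=t, g−6=a, p−7=i, v−8=n.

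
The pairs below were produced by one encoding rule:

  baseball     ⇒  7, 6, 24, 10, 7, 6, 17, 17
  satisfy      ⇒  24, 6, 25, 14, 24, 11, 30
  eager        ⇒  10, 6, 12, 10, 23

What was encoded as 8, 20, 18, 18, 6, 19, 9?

command

b is letter #2 and maps to 7: an offset of 5. The number is (letter's place in the alphabet, a=1) + 5.
Reversing it on 8, 20, 18, 18, 6, 19, 9: 8→(8−5)÷1=3=c, 20→(20−5)÷1=15=o, 18→(18−5)÷1=13=m, 18→(18−5)÷1=13=m, 6→(6−5)÷1=1=a, 19→(19−5)÷1=14=n, 9→(9−5)÷1=4=d.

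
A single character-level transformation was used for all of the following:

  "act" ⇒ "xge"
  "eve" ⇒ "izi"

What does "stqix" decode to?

tempo

The output letters match the input read backwards, each shifted +4: act reversed is tca. Read the word backwards and shift each letter +4.
Decoding stqix: shift back: s−4=o, t−4=p, q−4=m, i−4=e, x−4=t → opmet; then reverse → tempo.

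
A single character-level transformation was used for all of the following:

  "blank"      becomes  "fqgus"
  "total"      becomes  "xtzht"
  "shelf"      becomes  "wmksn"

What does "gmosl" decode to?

child

In blank: b→f is +4, l→q is +5, a→g is +6, n→u is +7 — the shift increases by 1 each position. Letter i (0-indexed) is shifted by i+4, so successive shifts are 4, 5, 6, ….
Reversing it on gmosl: g−4=c, m−5=h, o−6=i, s−7=l, l−8=d.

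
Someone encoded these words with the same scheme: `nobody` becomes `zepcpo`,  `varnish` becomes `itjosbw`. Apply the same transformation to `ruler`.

Two steps: reverse the string, then apply a Caesar shift of +1.
On ruler: reverse → relur; then shift: r+1=s, e+1=f, l+1=m, u+1=v, r+1=s.

sfmvs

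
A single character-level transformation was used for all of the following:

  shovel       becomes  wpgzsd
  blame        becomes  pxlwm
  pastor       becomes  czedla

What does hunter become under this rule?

cpeyfs

Read the word backwards and shift each letter +11.
For hunter: reverse → retnuh; then shift: r+11=c, e+11=p, t+11=e, n+11=y, u+11=f, h+11=s.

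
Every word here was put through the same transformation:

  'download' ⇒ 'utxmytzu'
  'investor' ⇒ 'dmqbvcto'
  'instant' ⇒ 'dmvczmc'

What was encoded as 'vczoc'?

Each letter's alphabet position (a=0..z=25) is mapped through 7·x+25 mod 26 — an affine cipher.
Reversing it on vczoc: v(21)→15·(21−25)≡18=s; c(2)→15·(2−25)≡19=t; z(25)→15·(25−25)≡0=a; o(14)→15·(14−25)≡17=r; c(2)→15·(2−25)≡19=t (all mod 26).

start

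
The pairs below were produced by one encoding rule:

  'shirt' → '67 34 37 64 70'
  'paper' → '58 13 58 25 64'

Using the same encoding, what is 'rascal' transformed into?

64 13 67 19 13 46

s(#19)→67 and h(#8)→34: differences scale by 3, so n = 3·pos + 10. Each letter becomes 3×(its alphabet position, a=1..z=26) + 10.
For rascal: r=18→64, a=1→13, s=19→67, c=3→19, a=1→13, l=12→46.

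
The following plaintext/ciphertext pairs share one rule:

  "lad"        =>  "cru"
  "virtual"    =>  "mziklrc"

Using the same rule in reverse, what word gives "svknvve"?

between

Each letter is shifted forward by 17 in the alphabet (a Caesar shift of +17).
Decoding svknvve: s−17=b, v−17=e, k−17=t, n−17=w, v−17=e, v−17=e, e−17=n.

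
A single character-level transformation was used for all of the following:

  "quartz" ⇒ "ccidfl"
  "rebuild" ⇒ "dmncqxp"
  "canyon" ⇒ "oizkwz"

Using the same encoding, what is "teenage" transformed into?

fmmzism

The shift depends on letter class: consonant q→c is +12, but vowel u→c is +8. Two shifts are in play — +8 for a/e/i/o/u, +12 for every other letter.
Applying it to teenage: t(cons)+12=f, e(vowel)+8=m, e(vowel)+8=m, n(cons)+12=z, a(vowel)+8=i, g(cons)+12=s, e(vowel)+8=m.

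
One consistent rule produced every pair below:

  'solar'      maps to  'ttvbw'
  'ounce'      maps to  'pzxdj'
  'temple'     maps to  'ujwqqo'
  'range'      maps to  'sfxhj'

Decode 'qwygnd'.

profit

A repeating key of period 3 is used — shifts +1, +5, +10 over and over.
Reversing it on qwygnd: q−1=p, w−5=r, y−10=o, g−1=f, n−5=i, d−10=t.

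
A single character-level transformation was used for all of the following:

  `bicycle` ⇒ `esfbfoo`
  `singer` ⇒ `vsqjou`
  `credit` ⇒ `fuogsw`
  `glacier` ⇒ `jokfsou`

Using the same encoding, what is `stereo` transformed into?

The shift depends on letter class: consonant b→e is +3, but vowel i→s is +10. The rule splits by letter class: vowels +10, consonants +3.
For stereo: s(cons)+3=v, t(cons)+3=w, e(vowel)+10=o, r(cons)+3=u, e(vowel)+10=o, o(vowel)+10=y.

vwouoy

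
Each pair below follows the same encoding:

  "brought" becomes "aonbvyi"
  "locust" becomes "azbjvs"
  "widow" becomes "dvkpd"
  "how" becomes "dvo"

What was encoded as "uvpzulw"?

pension

The output letters match the input read backwards, each shifted +7: brought reversed is thguorb. Two steps: reverse the string, then apply a Caesar shift of +7.
Undoing it on uvpzulw: shift back: u−7=n, v−7=o, p−7=i, z−7=s, u−7=n, l−7=e, w−7=p → noisnep; then reverse → pension.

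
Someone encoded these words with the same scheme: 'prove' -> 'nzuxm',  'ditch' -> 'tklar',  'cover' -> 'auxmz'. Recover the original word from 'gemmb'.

p(15)→n(13) and r(17)→z(25) fit y≡19x+14 (mod 26); the inverse of 19 mod 26 is 11. Treating letters as 0–25, the rule is x ↦ 19x + 14 (mod 26).
Undoing it on gemmb: g(6)→11·(6−14)≡16=q; e(4)→11·(4−14)≡20=u; m(12)→11·(12−14)≡4=e; m(12)→11·(12−14)≡4=e; b(1)→11·(1−14)≡13=n (all mod 26).

queen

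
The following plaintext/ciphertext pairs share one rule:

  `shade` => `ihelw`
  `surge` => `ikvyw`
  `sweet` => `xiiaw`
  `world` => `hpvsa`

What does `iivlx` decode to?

The output letters match the input read backwards, each shifted +4: shade reversed is edahs. Two steps: reverse the string, then apply a Caesar shift of +4.
Undoing it on iivlx: shift back: i−4=e, i−4=e, v−4=r, l−4=h, x−4=t → eerht; then reverse → three.

three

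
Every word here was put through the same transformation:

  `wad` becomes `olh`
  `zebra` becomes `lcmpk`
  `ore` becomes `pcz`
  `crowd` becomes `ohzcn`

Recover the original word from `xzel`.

atom

The output letters match the input read backwards, each shifted +11: wad reversed is daw. The word is reversed, then every letter is shifted forward by 11.
Decoding xzel: shift back: x−11=m, z−11=o, e−11=t, l−11=a → mota; then reverse → atom.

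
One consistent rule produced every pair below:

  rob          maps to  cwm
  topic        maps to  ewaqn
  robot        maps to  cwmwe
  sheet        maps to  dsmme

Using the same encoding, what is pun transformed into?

acy

The shift depends on letter class: consonant r→c is +11, but vowel o→w is +8. Two shifts are in play — +8 for a/e/i/o/u, +11 for every other letter.
On pun: p(cons)+11=a, u(vowel)+8=c, n(cons)+11=y.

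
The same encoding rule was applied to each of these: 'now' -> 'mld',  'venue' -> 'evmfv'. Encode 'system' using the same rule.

hbhgvn

Each pair mirrors across the alphabet (n↔m, o↔l, w↔d): positions sum to 25. Letters are reflected about the middle of the alphabet (position → 25−position): Atbash.
Applying it to system: s↔h, y↔b, s↔h, t↔g, e↔v, m↔n.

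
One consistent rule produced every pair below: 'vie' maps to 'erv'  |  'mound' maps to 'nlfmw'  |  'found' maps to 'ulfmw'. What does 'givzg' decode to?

Each pair mirrors across the alphabet (v↔e, i↔r, e↔v): positions sum to 25. This is the alphabet-reversal cipher (Atbash): a becomes z, b becomes y, etc.
Decoding givzg: g↔t, i↔r, v↔e, z↔a, g↔t.

treat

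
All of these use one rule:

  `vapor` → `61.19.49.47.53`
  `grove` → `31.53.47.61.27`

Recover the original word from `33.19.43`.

ham

With a=1..z=26, the number is 2·pos + 17.
Decoding 33.19.43: 33→(33−17)÷2=8=h, 19→(19−17)÷2=1=a, 43→(43−17)÷2=13=m.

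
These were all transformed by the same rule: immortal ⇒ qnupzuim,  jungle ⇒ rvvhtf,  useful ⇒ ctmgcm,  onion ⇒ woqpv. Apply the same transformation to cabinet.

A repeating key of period 2 is used — shifts +8, +1 over and over.
Applying it to cabinet: c+8=k, a+1=b, b+8=j, i+1=j, n+8=v, e+1=f, t+8=b.

kbjjvfb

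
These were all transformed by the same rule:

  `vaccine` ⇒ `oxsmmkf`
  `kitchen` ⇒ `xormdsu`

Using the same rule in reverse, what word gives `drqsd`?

The output letters match the input read backwards, each shifted +10: vaccine reversed is eniccav. The word is reversed, then every letter is shifted forward by 10.
Undoing it on drqsd: shift back: d−10=t, r−10=h, q−10=g, s−10=i, d−10=t → thgit; then reverse → tight.

tight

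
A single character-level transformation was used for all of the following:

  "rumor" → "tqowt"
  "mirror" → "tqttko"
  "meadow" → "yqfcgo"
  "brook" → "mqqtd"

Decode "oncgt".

The output letters match the input read backwards, each shifted +2: rumor reversed is romur. The word is reversed, then every letter is shifted forward by 2.
Decoding oncgt: shift back: o−2=m, n−2=l, c−2=a, g−2=e, t−2=r → mlaer; then reverse → realm.

realm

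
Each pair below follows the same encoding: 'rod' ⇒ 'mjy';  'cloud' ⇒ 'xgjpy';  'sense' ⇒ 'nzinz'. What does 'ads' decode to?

Compare letters: r→m is +21, o→j is +21, d→y is +21 — a constant shift. Every letter moves 21 places later in the alphabet, wrapping around z→a.
Undoing it on ads: a−21=f, d−21=i, s−21=x.

fix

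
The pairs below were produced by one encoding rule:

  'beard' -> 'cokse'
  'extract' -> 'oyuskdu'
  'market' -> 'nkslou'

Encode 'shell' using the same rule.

tiomm

The shift depends on letter class: consonant b→c is +1, but vowel e→o is +10. The rule splits by letter class: vowels +10, consonants +1.
Applying it to shell: s(cons)+1=t, h(cons)+1=i, e(vowel)+10=o, l(cons)+1=m, l(cons)+1=m.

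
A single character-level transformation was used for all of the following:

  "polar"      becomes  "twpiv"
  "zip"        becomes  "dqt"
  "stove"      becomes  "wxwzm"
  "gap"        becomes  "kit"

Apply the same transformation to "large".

The shift depends on letter class: consonant p→t is +4, but vowel o→w is +8. Two shifts are in play — +8 for a/e/i/o/u, +4 for every other letter.
Applying it to large: l(cons)+4=p, a(vowel)+8=i, r(cons)+4=v, g(cons)+4=k, e(vowel)+8=m.

pivkm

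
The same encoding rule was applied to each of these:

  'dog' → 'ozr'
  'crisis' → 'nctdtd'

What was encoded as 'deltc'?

Compare letters: d→o is +11, o→z is +11, g→r is +11 — a constant shift. This is a Caesar cipher with shift 11.
Reversing it on deltc: d−11=s, e−11=t, l−11=a, t−11=i, c−11=r.

stair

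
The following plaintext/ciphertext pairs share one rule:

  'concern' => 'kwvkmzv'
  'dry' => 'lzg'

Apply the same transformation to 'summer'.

It's a constant shift of +8 (ROT8).
For summer: s+8=a, u+8=c, m+8=u, m+8=u, e+8=m, r+8=z.

acuumz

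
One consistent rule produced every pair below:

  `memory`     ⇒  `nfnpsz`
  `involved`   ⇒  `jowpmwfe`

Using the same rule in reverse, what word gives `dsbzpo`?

This is a Caesar cipher with shift 1.
Decoding dsbzpo: d−1=c, s−1=r, b−1=a, z−1=y, p−1=o, o−1=n.

crayon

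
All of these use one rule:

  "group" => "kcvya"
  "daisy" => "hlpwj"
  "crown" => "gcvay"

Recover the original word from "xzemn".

toxic

Shifts by position in group: pos 0: g→k (+4), pos 1: r→c (+11), pos 2: o→v (+7), pos 3: u→y (+4), pos 4: p→a (+11) — repeating every 3. The shifts repeat in a cycle of length 3: positions 0,1,… shift by +4, +11, +7, then the pattern repeats.
Undoing it on xzemn: x−4=t, z−11=o, e−7=x, m−4=i, n−11=c.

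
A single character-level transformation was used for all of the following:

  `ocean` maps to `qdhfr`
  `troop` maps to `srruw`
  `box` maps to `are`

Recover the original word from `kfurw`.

The output letters match the input read backwards, each shifted +3: ocean reversed is naeco. Two steps: reverse the string, then apply a Caesar shift of +3.
Decoding kfurw: shift back: k−3=h, f−3=c, u−3=r, r−3=o, w−3=t → hcrot; then reverse → torch.

torch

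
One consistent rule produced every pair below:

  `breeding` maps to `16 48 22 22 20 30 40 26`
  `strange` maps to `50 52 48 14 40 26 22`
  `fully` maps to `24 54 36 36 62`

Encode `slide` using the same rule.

50 36 30 20 22

b(#2)→16 and r(#18)→48: differences scale by 2, so n = 2·pos + 12. With a=1..z=26, the number is 2·pos + 12.
On slide: s=19→50, l=12→36, i=9→30, d=4→20, e=5→22.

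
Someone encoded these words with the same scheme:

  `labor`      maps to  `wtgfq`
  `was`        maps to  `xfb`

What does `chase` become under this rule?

jxfmh

Two steps: reverse the string, then apply a Caesar shift of +5.
Applying it to chase: reverse → esahc; then shift: e+5=j, s+5=x, a+5=f, h+5=m, c+5=h.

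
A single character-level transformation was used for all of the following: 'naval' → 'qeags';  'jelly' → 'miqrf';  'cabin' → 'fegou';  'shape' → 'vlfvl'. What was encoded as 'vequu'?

salon

The shift increases by 1 at each position, starting from +3: 3, 4, 5, ….
Decoding vequu: v−3=s, e−4=a, q−5=l, u−6=o, u−7=n.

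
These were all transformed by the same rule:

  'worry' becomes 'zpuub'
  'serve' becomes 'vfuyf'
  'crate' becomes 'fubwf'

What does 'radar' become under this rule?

Two shifts are in play — +1 for a/e/i/o/u, +3 for every other letter.
On radar: r(cons)+3=u, a(vowel)+1=b, d(cons)+3=g, a(vowel)+1=b, r(cons)+3=u.

ubgbu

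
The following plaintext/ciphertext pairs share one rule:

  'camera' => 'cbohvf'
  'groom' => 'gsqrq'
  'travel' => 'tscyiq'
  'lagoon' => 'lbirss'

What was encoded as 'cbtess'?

carbon

In camera: c→c is +0, a→b is +1, m→o is +2, e→h is +3 — the shift increases by 1 each position. Letter i (0-indexed) is shifted by i+0, so successive shifts are 0, 1, 2, ….
Undoing it on cbtess: c−0=c, b−1=a, t−2=r, e−3=b, s−4=o, s−5=n.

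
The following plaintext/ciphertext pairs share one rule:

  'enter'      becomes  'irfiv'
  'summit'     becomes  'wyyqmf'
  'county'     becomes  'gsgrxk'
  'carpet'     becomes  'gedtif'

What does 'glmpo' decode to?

Shifts by position in enter: pos 0: e→i (+4), pos 1: n→r (+4), pos 2: t→f (+12), pos 3: e→i (+4), pos 4: r→v (+4) — repeating every 3. It's a Vigenère-style cipher with numeric key [4,4,12]: position i shifts by key[i mod 3].
Decoding glmpo: g−4=c, l−4=h, m−12=a, p−4=l, o−4=k.

chalk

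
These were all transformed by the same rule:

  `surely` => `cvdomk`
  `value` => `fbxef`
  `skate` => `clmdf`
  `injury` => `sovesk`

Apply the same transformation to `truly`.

A repeating key of period 3 is used — shifts +10, +1, +12 over and over.
On truly: t+10=d, r+1=s, u+12=g, l+10=v, y+1=z.

dsgvz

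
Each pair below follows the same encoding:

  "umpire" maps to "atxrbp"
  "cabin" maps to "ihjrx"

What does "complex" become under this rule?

ivuyvpj

In umpire: u→a is +6, m→t is +7, p→x is +8, i→r is +9 — the shift increases by 1 each position. Each letter shifts forward by (position + 6), i.e. 6, 7, 8, … — the shift grows by one for each successive letter.
For complex: c+6=i, o+7=v, m+8=u, p+9=y, l+10=v, e+11=p, x+12=j.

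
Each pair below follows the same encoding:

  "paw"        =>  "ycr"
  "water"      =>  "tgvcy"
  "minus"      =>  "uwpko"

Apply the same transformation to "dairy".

The word is reversed, then every letter is shifted forward by 2.
For dairy: reverse → yriad; then shift: y+2=a, r+2=t, i+2=k, a+2=c, d+2=f.

atkcf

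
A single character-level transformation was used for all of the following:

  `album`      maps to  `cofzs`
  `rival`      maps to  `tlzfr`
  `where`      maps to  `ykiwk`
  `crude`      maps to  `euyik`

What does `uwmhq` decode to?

stick

In album: a→c is +2, l→o is +3, b→f is +4, u→z is +5 — the shift increases by 1 each position. The shift increases by 1 at each position, starting from +2: 2, 3, 4, ….
Undoing it on uwmhq: u−2=s, w−3=t, m−4=i, h−5=c, q−6=k.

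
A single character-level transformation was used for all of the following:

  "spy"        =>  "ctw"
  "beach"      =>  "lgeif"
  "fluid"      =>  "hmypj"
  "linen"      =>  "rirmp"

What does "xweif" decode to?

beast

The output letters match the input read backwards, each shifted +4: spy reversed is yps. Two steps: reverse the string, then apply a Caesar shift of +4.
Undoing it on xweif: shift back: x−4=t, w−4=s, e−4=a, i−4=e, f−4=b → tsaeb; then reverse → beast.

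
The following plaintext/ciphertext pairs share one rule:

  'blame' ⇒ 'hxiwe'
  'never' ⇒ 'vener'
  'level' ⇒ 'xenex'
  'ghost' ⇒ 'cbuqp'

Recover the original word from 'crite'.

grape

b(1)→h(7) and l(11)→x(23) fit y≡25x+8 (mod 26); the inverse of 25 mod 26 is 25. Treating letters as 0–25, the rule is x ↦ 25x + 8 (mod 26).
Reversing it on crite: c(2)→25·(2−8)≡6=g; r(17)→25·(17−8)≡17=r; i(8)→25·(8−8)≡0=a; t(19)→25·(19−8)≡15=p; e(4)→25·(4−8)≡4=e (all mod 26).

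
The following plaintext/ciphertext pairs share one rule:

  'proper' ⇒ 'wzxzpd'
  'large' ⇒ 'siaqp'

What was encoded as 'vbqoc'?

other

In proper: p→w is +7, r→z is +8, o→x is +9, p→z is +10 — the shift increases by 1 each position. Letter i (0-indexed) is shifted by i+7, so successive shifts are 7, 8, 9, ….
Undoing it on vbqoc: v−7=o, b−8=t, q−9=h, o−10=e, c−11=r.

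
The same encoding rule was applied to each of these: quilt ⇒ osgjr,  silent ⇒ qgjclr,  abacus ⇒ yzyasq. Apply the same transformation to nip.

Compare letters: q→o is +24, u→s is +24, i→g is +24 — a constant shift. Every letter moves 24 places later in the alphabet, wrapping around z→a.
For nip: n+24=l, i+24=g, p+24=n.

lgn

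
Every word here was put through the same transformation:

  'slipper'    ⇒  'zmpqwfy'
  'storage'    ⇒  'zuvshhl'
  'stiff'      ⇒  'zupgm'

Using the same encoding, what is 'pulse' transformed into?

Shifts by position in slipper: pos 0: s→z (+7), pos 1: l→m (+1), pos 2: i→p (+7), pos 3: p→q (+1) — repeating every 2. The shifts repeat in a cycle of length 2: positions 0,1,… shift by +7, +1, then the pattern repeats.
Applying it to pulse: p+7=w, u+1=v, l+7=s, s+1=t, e+7=l.

wvstl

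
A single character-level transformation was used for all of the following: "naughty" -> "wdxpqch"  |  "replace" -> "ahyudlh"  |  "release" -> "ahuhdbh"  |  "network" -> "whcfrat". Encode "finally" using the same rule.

olwduuh

Two shifts are in play — +3 for a/e/i/o/u, +9 for every other letter.
Applying it to finally: f(cons)+9=o, i(vowel)+3=l, n(cons)+9=w, a(vowel)+3=d, l(cons)+9=u, l(cons)+9=u, y(cons)+9=h.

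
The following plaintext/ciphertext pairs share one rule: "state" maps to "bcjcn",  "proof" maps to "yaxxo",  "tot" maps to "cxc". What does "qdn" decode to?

hue

Compare letters: s→b is +9, t→c is +9, a→j is +9 — a constant shift. This is a Caesar cipher with shift 9.
Undoing it on qdn: q−9=h, d−9=u, n−9=e.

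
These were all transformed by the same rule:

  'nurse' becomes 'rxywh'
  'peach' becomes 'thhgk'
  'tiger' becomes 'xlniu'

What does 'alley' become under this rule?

It's a Vigenère-style cipher with numeric key [4,3,7]: position i shifts by key[i mod 3].
For alley: a+4=e, l+3=o, l+7=s, e+4=i, y+3=b.

eosib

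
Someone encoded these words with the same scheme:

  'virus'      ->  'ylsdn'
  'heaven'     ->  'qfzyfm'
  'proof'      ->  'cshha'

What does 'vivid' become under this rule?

ylylk

v(21)→y(24) and i(8)→l(11) fit y≡21x+25 (mod 26); the inverse of 21 mod 26 is 5. This is an affine cipher: with a=0,…,z=25, each position x becomes (21x+25) mod 26.
For vivid: v(21)→21·21+25≡24=y; i(8)→21·8+25≡11=l; v(21)→21·21+25≡24=y; i(8)→21·8+25≡11=l; d(3)→21·3+25≡10=k (all mod 26).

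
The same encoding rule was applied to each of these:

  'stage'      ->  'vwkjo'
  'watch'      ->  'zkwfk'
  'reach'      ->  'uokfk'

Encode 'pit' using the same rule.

ssw

Two shifts are in play — +10 for a/e/i/o/u, +3 for every other letter.
For pit: p(cons)+3=s, i(vowel)+10=s, t(cons)+3=w.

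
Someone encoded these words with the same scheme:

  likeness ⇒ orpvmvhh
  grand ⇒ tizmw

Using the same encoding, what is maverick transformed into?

Each pair mirrors across the alphabet (l↔o, i↔r, k↔p): positions sum to 25. Letters are reflected about the middle of the alphabet (position → 25−position): Atbash.
On maverick: m↔n, a↔z, v↔e, e↔v, r↔i, i↔r, c↔x, k↔p.

nzevirxp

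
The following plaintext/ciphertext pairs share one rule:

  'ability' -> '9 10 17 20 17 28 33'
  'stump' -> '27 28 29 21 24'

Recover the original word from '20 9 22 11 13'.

a is letter #1 and maps to 9: an offset of 8. The number is (letter's place in the alphabet, a=1) + 8.
Reversing it on 20 9 22 11 13: 20→(20−8)÷1=12=l, 9→(9−8)÷1=1=a, 22→(22−8)÷1=14=n, 11→(11−8)÷1=3=c, 13→(13−8)÷1=5=e.

lance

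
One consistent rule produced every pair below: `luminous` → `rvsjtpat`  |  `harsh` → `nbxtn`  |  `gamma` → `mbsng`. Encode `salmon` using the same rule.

ybrnuo

Shifts by position in luminous: pos 0: l→r (+6), pos 1: u→v (+1), pos 2: m→s (+6), pos 3: i→j (+1) — repeating every 2. It's a Vigenère-style cipher with numeric key [6,1]: position i shifts by key[i mod 2].
On salmon: s+6=y, a+1=b, l+6=r, m+1=n, o+6=u, n+1=o.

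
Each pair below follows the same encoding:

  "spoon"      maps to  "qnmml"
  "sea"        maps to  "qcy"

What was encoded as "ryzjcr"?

Each letter is shifted forward by 24 in the alphabet (a Caesar shift of +24).
Decoding ryzjcr: r−24=t, y−24=a, z−24=b, j−24=l, c−24=e, r−24=t.

tablet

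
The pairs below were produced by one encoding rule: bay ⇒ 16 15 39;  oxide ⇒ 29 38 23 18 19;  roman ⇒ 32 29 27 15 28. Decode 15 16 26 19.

able

b is letter #2 and maps to 16: an offset of 14. Letters become their 1-based position plus 14 (so a→15, b→16, …).
Undoing it on 15 16 26 19: 15→(15−14)÷1=1=a, 16→(16−14)÷1=2=b, 26→(26−14)÷1=12=l, 19→(19−14)÷1=5=e.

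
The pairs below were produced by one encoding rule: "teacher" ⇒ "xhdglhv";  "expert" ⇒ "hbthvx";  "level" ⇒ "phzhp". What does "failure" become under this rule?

jdlpxvh

The shift depends on letter class: consonant t→x is +4, but vowel e→h is +3. Two shifts are in play — +3 for a/e/i/o/u, +4 for every other letter.
For failure: f(cons)+4=j, a(vowel)+3=d, i(vowel)+3=l, l(cons)+4=p, u(vowel)+3=x, r(cons)+4=v, e(vowel)+3=h.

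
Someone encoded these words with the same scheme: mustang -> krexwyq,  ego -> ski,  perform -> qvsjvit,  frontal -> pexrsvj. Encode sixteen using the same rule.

The output letters match the input read backwards, each shifted +4: mustang reversed is gnatsum. Read the word backwards and shift each letter +4.
On sixteen: reverse → neetxis; then shift: n+4=r, e+4=i, e+4=i, t+4=x, x+4=b, i+4=m, s+4=w.

riixbmw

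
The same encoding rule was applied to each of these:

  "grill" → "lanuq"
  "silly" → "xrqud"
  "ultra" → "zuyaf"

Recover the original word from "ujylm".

Shifts by position in grill: pos 0: g→l (+5), pos 1: r→a (+9), pos 2: i→n (+5), pos 3: l→u (+9) — repeating every 2. It's a Vigenère-style cipher with numeric key [5,9]: position i shifts by key[i mod 2].
Undoing it on ujylm: u−5=p, j−9=a, y−5=t, l−9=c, m−5=h.

patch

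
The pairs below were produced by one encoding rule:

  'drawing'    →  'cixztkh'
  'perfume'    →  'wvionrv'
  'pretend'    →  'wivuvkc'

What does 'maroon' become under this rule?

d(3)→c(2) and r(17)→i(8) fit y≡19x+23 (mod 26); the inverse of 19 mod 26 is 11. This is an affine cipher: with a=0,…,z=25, each position x becomes (19x+23) mod 26.
Applying it to maroon: m(12)→19·12+23≡17=r; a(0)→19·0+23≡23=x; r(17)→19·17+23≡8=i; o(14)→19·14+23≡3=d; o(14)→19·14+23≡3=d; n(13)→19·13+23≡10=k (all mod 26).

rxiddk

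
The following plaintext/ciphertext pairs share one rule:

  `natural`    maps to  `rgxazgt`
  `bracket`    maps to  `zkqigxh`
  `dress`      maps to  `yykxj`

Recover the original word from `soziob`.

The output letters match the input read backwards, each shifted +6: natural reversed is larutan. Read the word backwards and shift each letter +6.
Reversing it on soziob: shift back: s−6=m, o−6=i, z−6=t, i−6=c, o−6=i, b−6=v → mitciv; then reverse → victim.

victim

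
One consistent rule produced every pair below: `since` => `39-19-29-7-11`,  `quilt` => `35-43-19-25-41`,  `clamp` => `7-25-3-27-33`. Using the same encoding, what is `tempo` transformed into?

s(#19)→39 and i(#9)→19: differences scale by 2, so n = 2·pos + 1. Each letter becomes 2×(its alphabet position, a=1..z=26) + 1.
On tempo: t=20→41, e=5→11, m=13→27, p=16→33, o=15→31.

41-11-27-33-31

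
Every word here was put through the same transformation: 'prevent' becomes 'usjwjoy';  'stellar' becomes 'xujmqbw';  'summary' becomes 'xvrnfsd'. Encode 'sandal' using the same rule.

xbsefm

Shifts by position in prevent: pos 0: p→u (+5), pos 1: r→s (+1), pos 2: e→j (+5), pos 3: v→w (+1) — repeating every 2. It's a Vigenère-style cipher with numeric key [5,1]: position i shifts by key[i mod 2].
For sandal: s+5=x, a+1=b, n+5=s, d+1=e, a+5=f, l+1=m.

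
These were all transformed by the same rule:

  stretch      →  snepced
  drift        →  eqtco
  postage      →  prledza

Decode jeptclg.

variety

The output letters match the input read backwards, each shifted +11: stretch reversed is hcterts. Read the word backwards and shift each letter +11.
Decoding jeptclg: shift back: j−11=y, e−11=t, p−11=e, t−11=i, c−11=r, l−11=a, g−11=v → yteirav; then reverse → variety.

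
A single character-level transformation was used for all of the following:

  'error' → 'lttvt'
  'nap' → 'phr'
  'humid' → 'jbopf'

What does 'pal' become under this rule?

rhn

The shift depends on letter class: consonant r→t is +2, but vowel e→l is +7. Two shifts are in play — +7 for a/e/i/o/u, +2 for every other letter.
On pal: p(cons)+2=r, a(vowel)+7=h, l(cons)+2=n.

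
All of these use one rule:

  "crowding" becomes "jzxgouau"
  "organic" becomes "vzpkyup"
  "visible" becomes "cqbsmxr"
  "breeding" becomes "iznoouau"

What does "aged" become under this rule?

In crowding: c→j is +7, r→z is +8, o→x is +9, w→g is +10 — the shift increases by 1 each position. Letter i (0-indexed) is shifted by i+7, so successive shifts are 7, 8, 9, ….
For aged: a+7=h, g+8=o, e+9=n, d+10=n.

honn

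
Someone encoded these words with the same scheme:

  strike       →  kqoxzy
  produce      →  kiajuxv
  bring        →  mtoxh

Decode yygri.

class

The output letters match the input read backwards, each shifted +6: strike reversed is ekirts. The word is reversed, then every letter is shifted forward by 6.
Undoing it on yygri: shift back: y−6=s, y−6=s, g−6=a, r−6=l, i−6=c → ssalc; then reverse → class.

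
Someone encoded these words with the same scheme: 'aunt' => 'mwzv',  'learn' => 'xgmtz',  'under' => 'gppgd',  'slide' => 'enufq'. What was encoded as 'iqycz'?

Shifts by position in aunt: pos 0: a→m (+12), pos 1: u→w (+2), pos 2: n→z (+12), pos 3: t→v (+2) — repeating every 2. It's a Vigenère-style cipher with numeric key [12,2]: position i shifts by key[i mod 2].
Reversing it on iqycz: i−12=w, q−2=o, y−12=m, c−2=a, z−12=n.

woman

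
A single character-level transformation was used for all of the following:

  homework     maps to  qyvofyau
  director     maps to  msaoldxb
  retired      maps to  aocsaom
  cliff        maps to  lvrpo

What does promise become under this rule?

Shifts by position in homework: pos 0: h→q (+9), pos 1: o→y (+10), pos 2: m→v (+9), pos 3: e→o (+10) — repeating every 2. It's a Vigenère-style cipher with numeric key [9,10]: position i shifts by key[i mod 2].
On promise: p+9=y, r+10=b, o+9=x, m+10=w, i+9=r, s+10=c, e+9=n.

ybxwrcn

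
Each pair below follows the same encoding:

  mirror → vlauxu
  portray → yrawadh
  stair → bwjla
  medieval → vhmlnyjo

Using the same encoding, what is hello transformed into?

qhuox

Shifts by position in mirror: pos 0: m→v (+9), pos 1: i→l (+3), pos 2: r→a (+9), pos 3: r→u (+3) — repeating every 2. The shifts repeat in a cycle of length 2: positions 0,1,… shift by +9, +3, then the pattern repeats.
On hello: h+9=q, e+3=h, l+9=u, l+3=o, o+9=x.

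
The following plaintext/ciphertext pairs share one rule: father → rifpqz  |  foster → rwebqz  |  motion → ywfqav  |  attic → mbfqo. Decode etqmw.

Shifts by position in father: pos 0: f→r (+12), pos 1: a→i (+8), pos 2: t→f (+12), pos 3: h→p (+8) — repeating every 2. It's a Vigenère-style cipher with numeric key [12,8]: position i shifts by key[i mod 2].
Undoing it on etqmw: e−12=s, t−8=l, q−12=e, m−8=e, w−12=k.

sleek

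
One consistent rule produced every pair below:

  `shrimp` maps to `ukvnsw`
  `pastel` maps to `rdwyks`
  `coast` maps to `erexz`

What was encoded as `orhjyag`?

modesty

In shrimp: s→u is +2, h→k is +3, r→v is +4, i→n is +5 — the shift increases by 1 each position. The shift increases by 1 at each position, starting from +2: 2, 3, 4, ….
Undoing it on orhjyag: o−2=m, r−3=o, h−4=d, j−5=e, y−6=s, a−7=t, g−8=y.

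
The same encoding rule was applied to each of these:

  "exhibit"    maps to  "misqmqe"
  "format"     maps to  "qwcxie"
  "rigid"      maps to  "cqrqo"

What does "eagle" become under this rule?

mirwm

The shift depends on letter class: consonant x→i is +11, but vowel e→m is +8. Vowels shift forward by 8 and consonants shift forward by 11.
Applying it to eagle: e(vowel)+8=m, a(vowel)+8=i, g(cons)+11=r, l(cons)+11=w, e(vowel)+8=m.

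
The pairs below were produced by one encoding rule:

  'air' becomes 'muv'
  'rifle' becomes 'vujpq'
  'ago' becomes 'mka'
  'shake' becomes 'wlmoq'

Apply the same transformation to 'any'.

The shift depends on letter class: consonant r→v is +4, but vowel a→m is +12. Vowels shift forward by 12 and consonants shift forward by 4.
For any: a(vowel)+12=m, n(cons)+4=r, y(cons)+4=c.

mrc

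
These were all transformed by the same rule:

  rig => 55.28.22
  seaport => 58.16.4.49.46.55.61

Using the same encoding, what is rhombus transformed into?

r(#18)→55 and i(#9)→28: differences scale by 3, so n = 3·pos + 1. With a=1..z=26, the number is 3·pos + 1.
For rhombus: r=18→55, h=8→25, o=15→46, m=13→40, b=2→7, u=21→64, s=19→58.

55.25.46.40.7.64.58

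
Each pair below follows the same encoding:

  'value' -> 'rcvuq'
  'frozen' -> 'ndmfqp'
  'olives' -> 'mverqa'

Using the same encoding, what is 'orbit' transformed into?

v(21)→r(17) and a(0)→c(2) fit y≡23x+2 (mod 26); the inverse of 23 mod 26 is 17. Treating letters as 0–25, the rule is x ↦ 23x + 2 (mod 26).
Applying it to orbit: o(14)→23·14+2≡12=m; r(17)→23·17+2≡3=d; b(1)→23·1+2≡25=z; i(8)→23·8+2≡4=e; t(19)→23·19+2≡23=x (all mod 26).

mdzex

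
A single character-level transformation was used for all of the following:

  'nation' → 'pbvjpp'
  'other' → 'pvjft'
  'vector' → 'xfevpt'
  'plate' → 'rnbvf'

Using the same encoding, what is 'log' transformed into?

npi

Vowels shift forward by 1 and consonants shift forward by 2.
Applying it to log: l(cons)+2=n, o(vowel)+1=p, g(cons)+2=i.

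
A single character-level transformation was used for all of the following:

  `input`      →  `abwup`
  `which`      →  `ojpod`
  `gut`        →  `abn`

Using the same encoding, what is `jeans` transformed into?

The word is reversed, then every letter is shifted forward by 7.
Applying it to jeans: reverse → snaej; then shift: s+7=z, n+7=u, a+7=h, e+7=l, j+7=q.

zuhlq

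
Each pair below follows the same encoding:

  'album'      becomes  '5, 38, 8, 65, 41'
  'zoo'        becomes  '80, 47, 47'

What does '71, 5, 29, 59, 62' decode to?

a(#1)→5 and l(#12)→38: differences scale by 3, so n = 3·pos + 2. The formula is n = 3×(alphabet index, a=1) + 2.
Reversing it on 71, 5, 29, 59, 62: 71→(71−2)÷3=23=w, 5→(5−2)÷3=1=a, 29→(29−2)÷3=9=i, 59→(59−2)÷3=19=s, 62→(62−2)÷3=20=t.

waist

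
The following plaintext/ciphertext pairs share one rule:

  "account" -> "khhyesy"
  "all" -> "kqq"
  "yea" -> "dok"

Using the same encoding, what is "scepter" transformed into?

xhouyow

The rule splits by letter class: vowels +10, consonants +5.
On scepter: s(cons)+5=x, c(cons)+5=h, e(vowel)+10=o, p(cons)+5=u, t(cons)+5=y, e(vowel)+10=o, r(cons)+5=w.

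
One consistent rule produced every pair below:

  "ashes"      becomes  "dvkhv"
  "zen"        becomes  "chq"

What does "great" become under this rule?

juhdw

Compare letters: a→d is +3, s→v is +3, h→k is +3 — a constant shift. This is a Caesar cipher with shift 3.
Applying it to great: g+3=j, r+3=u, e+3=h, a+3=d, t+3=w.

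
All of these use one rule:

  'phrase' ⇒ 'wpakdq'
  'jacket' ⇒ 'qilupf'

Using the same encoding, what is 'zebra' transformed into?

gmkbl

Each letter shifts forward by (position + 7), i.e. 7, 8, 9, … — the shift grows by one for each successive letter.
For zebra: z+7=g, e+8=m, b+9=k, r+10=b, a+11=l.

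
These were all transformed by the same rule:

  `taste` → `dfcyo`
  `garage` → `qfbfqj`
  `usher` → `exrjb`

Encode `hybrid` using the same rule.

rdlwsi

Shifts by position in taste: pos 0: t→d (+10), pos 1: a→f (+5), pos 2: s→c (+10), pos 3: t→y (+5) — repeating every 2. The shifts repeat in a cycle of length 2: positions 0,1,… shift by +10, +5, then the pattern repeats.
Applying it to hybrid: h+10=r, y+5=d, b+10=l, r+5=w, i+10=s, d+5=i.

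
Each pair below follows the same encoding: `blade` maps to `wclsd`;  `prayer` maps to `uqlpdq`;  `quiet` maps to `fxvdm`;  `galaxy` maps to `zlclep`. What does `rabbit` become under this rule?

qlwwvm

b(1)→w(22) and l(11)→c(2) fit y≡11x+11 (mod 26); the inverse of 11 mod 26 is 19. This is an affine cipher: with a=0,…,z=25, each position x becomes (11x+11) mod 26.
On rabbit: r(17)→11·17+11≡16=q; a(0)→11·0+11≡11=l; b(1)→11·1+11≡22=w; b(1)→11·1+11≡22=w; i(8)→11·8+11≡21=v; t(19)→11·19+11≡12=m (all mod 26).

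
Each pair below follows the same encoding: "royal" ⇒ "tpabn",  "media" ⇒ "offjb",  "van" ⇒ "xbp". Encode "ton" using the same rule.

The shift depends on letter class: consonant r→t is +2, but vowel o→p is +1. Two shifts are in play — +1 for a/e/i/o/u, +2 for every other letter.
For ton: t(cons)+2=v, o(vowel)+1=p, n(cons)+2=p.

vpp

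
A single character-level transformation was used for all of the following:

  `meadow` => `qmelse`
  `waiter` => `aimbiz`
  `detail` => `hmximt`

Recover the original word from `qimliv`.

Shifts by position in meadow: pos 0: m→q (+4), pos 1: e→m (+8), pos 2: a→e (+4), pos 3: d→l (+8) — repeating every 2. The shifts repeat in a cycle of length 2: positions 0,1,… shift by +4, +8, then the pattern repeats.
Reversing it on qimliv: q−4=m, i−8=a, m−4=i, l−8=d, i−4=e, v−8=n.

maiden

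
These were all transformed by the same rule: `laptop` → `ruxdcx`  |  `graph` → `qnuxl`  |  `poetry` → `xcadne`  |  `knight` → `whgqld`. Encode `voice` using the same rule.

tcgka

l(11)→r(17) and a(0)→u(20) fit y≡21x+20 (mod 26); the inverse of 21 mod 26 is 5. Treating letters as 0–25, the rule is x ↦ 21x + 20 (mod 26).
On voice: v(21)→21·21+20≡19=t; o(14)→21·14+20≡2=c; i(8)→21·8+20≡6=g; c(2)→21·2+20≡10=k; e(4)→21·4+20≡0=a (all mod 26).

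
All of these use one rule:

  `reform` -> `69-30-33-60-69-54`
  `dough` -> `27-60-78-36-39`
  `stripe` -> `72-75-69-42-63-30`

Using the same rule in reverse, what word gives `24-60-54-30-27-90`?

r(#18)→69 and e(#5)→30: differences scale by 3, so n = 3·pos + 15. Each letter becomes 3×(its alphabet position, a=1..z=26) + 15.
Reversing it on 24-60-54-30-27-90: 24→(24−15)÷3=3=c, 60→(60−15)÷3=15=o, 54→(54−15)÷3=13=m, 30→(30−15)÷3=5=e, 27→(27−15)÷3=4=d, 90→(90−15)÷3=25=y.

comedy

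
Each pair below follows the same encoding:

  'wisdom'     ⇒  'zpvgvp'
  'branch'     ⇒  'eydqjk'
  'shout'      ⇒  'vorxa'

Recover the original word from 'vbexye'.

suburb

Shifts by position in wisdom: pos 0: w→z (+3), pos 1: i→p (+7), pos 2: s→v (+3), pos 3: d→g (+3), pos 4: o→v (+7), pos 5: m→p (+3) — repeating every 3. The shifts repeat in a cycle of length 3: positions 0,1,… shift by +3, +7, +3, then the pattern repeats.
Decoding vbexye: v−3=s, b−7=u, e−3=b, x−3=u, y−7=r, e−3=b.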